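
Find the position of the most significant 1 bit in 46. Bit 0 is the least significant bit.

5

46 = 101110
The topmost 1 is at position 5 (since 2^5 = 32 ≤ 46 < 64).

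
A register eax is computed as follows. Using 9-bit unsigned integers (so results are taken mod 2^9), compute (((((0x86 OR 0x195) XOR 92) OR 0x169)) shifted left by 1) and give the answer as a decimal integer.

470

0x86 = 010000110
0x195 = 110010101
→ OR → 110010111 = 407
92 = 001011100
→ XOR → 111001011 = 459
0x169 = 101101001
→ OR → 111101011 = 491
→ shifted left by 1 (mod 2^9) → 111010110 = 470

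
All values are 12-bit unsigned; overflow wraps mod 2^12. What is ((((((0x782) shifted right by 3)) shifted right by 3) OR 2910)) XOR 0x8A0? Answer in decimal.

1022

0x782 = 011110000010
→ shifted right by 3 → 000011110000 = 240
→ shifted right by 3 → 000000011110 = 30
2910 = 101101011110
→ OR → 101101011110 = 2910
0x8A0 = 100010100000
→ XOR → 001111111110 = 1022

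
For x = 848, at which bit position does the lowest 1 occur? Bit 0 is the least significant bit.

848 = 1101010000
Trailing zeros: 4, so the lowest set bit is bit 4 (value 16).

4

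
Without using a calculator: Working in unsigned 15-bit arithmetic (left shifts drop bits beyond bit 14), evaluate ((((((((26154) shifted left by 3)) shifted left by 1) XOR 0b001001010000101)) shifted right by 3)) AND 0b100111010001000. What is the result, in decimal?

3584

26154 = 110011000101010
→ shifted left by 3 (mod 2^15) → 011000101010000 = 12624
→ shifted left by 1 (mod 2^15) → 110001010100000 = 25248
0b001001010000101 = 001001010000101
→ XOR → 111000000100101 = 28709
→ shifted right by 3 → 000111000000100 = 3588
0b100111010001000 = 100111010001000
→ AND → 000111000000000 = 3584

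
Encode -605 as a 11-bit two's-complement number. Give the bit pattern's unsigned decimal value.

1443

605 in 11 bits: 01001011101
Invert: 10110100010
Add 1:  10110100011 = 1443
(Check: 2^11 - 605 = 2048 - 605 = 1443.)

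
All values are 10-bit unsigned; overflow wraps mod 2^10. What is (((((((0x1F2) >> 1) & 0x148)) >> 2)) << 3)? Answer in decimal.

0x1F2 = 0111110010
→ >> 1 → 0011111001 = 249
0x148 = 0101001000
→ & → 0001001000 = 72
→ >> 2 → 0000010010 = 18
→ << 3 (mod 2^10) → 0010010000 = 144

144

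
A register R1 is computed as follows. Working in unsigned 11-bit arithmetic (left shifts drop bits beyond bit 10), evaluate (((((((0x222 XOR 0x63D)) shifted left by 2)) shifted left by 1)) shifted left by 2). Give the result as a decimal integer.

0x222 = 01000100010
0x63D = 11000111101
→ XOR → 10000011111 = 1055
→ shifted left by 2 (mod 2^11) → 00001111100 = 124
→ shifted left by 1 (mod 2^11) → 00011111000 = 248
→ shifted left by 2 (mod 2^11) → 01111100000 = 992

992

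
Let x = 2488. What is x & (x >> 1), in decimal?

152

x = 100110111000 = 2488
x>>1 = 010011011100
AND  = 000010011000 = 152
(x & (x >> 1) has a 1 wherever x has two consecutive 1 bits.)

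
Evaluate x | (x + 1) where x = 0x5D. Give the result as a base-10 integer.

95

x = 1011101 = 93
x + 1 = 1011110
OR    = 1011111 = 95
(x | (x + 1) sets the lowest cleared bit.)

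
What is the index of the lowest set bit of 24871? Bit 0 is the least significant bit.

24871 = 110000100100111
Trailing zeros: 0, so the lowest set bit is bit 0 (value 1).

0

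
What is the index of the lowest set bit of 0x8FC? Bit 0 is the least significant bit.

0x8FC = 100011111100
Trailing zeros: 2, so the lowest set bit is bit 2 (value 4).

2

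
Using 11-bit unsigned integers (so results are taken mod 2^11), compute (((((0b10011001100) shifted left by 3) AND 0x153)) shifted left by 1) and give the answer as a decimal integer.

0b10011001100 = 10011001100
→ shifted left by 3 (mod 2^11) → 11001100000 = 1632
0x153 = 00101010011
→ AND → 00001000000 = 64
→ shifted left by 1 (mod 2^11) → 00010000000 = 128

128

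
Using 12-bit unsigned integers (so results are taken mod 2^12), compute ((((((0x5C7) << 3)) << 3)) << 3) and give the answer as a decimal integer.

0x5C7 = 010111000111
→ << 3 (mod 2^12) → 111000111000 = 3640
→ << 3 (mod 2^12) → 000111000000 = 448
→ << 3 (mod 2^12) → 111000000000 = 3584

3584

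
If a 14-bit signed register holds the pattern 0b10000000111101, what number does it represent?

-8131

pattern = 10000000111101 (MSB is 1 ⇒ negative)
Invert: 01111111000010, add 1 → 01111111000011 = 8131, so the value is -8131.
(Equivalently: 8253 - 2^14 = 8253 - 16384 = -8131.)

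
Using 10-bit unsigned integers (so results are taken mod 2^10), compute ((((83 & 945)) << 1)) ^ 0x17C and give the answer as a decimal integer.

350

83 = 0001010011
945 = 1110110001
→ & → 0000010001 = 17
→ << 1 (mod 2^10) → 0000100010 = 34
0x17C = 0101111100
→ ^ → 0101011110 = 350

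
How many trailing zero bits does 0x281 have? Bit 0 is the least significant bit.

0x281 = 1010000001
Trailing zeros: 0, so the lowest set bit is bit 0 (value 1).

0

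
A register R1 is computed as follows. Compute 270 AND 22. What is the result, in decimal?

270 = 100001110
22 = 000010110
AND → 000000110 = 6

6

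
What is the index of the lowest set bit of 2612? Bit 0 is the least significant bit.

2

2612 = 101000110100
Trailing zeros: 2, so the lowest set bit is bit 2 (value 4).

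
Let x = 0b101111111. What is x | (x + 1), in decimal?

511

x = 101111111 = 383
x + 1 = 110000000
OR    = 111111111 = 511
(x | (x + 1) sets the lowest cleared bit.)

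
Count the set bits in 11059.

11059 = 10101100110011
Count the 1s: 1 + 1 + 1 + 1 + 1 + 1 + 1 + 1 = 8

8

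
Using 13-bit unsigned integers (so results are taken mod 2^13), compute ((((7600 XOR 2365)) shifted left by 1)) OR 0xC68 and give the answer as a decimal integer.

3450

7600 = 1110110110000
2365 = 0100100111101
→ XOR → 1010010001101 = 5261
→ shifted left by 1 (mod 2^13) → 0100100011010 = 2330
0xC68 = 0110001101000
→ OR → 0110101111010 = 3450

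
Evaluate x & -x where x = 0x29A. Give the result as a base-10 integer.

x = 1010011010 = 666
-x (two's complement) = …0101100110
AND   = 0000000010 = 2
(x & -x isolates the lowest set bit of x.)

2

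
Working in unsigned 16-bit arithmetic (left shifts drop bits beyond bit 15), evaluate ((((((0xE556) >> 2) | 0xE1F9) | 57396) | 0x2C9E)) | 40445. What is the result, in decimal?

0xE556 = 1110010101010110
→ >> 2 → 0011100101010101 = 14677
0xE1F9 = 1110000111111001
→ | → 1111100111111101 = 63997
57396 = 1110000000110100
→ | → 1111100111111101 = 63997
0x2C9E = 0010110010011110
→ | → 1111110111111111 = 65023
40445 = 1001110111111101
→ | → 1111110111111111 = 65023

65023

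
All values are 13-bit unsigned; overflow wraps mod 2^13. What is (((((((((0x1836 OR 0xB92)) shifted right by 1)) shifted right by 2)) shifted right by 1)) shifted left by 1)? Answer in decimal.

886

0x1836 = 1100000110110
0xB92 = 0101110010010
→ OR → 1101110110110 = 7094
→ shifted right by 1 → 0110111011011 = 3547
→ shifted right by 2 → 0001101110110 = 886
→ shifted right by 1 → 0000110111011 = 443
→ shifted left by 1 (mod 2^13) → 0001101110110 = 886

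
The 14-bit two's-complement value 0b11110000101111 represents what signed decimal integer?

-977

pattern = 11110000101111 (MSB is 1 ⇒ negative)
Invert: 00001111010000, add 1 → 00001111010001 = 977, so the value is -977.
(Equivalently: 15407 - 2^14 = 15407 - 16384 = -977.)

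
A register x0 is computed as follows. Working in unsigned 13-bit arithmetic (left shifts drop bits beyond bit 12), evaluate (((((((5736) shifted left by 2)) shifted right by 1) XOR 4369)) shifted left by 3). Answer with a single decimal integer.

3592

5736 = 1011001101000
→ shifted left by 2 (mod 2^13) → 1100110100000 = 6560
→ shifted right by 1 → 0110011010000 = 3280
4369 = 1000100010001
→ XOR → 1110111000001 = 7617
→ shifted left by 3 (mod 2^13) → 0111000001000 = 3592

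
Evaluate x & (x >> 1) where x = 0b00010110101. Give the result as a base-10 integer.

16

x = 10110101 = 181
x>>1 = 01011010
AND  = 00010000 = 16
(x & (x >> 1) has a 1 wherever x has two consecutive 1 bits.)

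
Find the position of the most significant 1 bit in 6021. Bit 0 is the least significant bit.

12

6021 = 1011110000101
The topmost 1 is at position 12 (since 2^12 = 4096 ≤ 6021 < 8192).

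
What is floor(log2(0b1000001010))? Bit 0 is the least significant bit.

9

0b1000001010 = 1000001010
The topmost 1 is at position 9 (since 2^9 = 512 ≤ 522 < 1024).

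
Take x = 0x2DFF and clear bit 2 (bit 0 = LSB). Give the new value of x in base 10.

x = 10110111111111
bit 2 is currently 1; clear it via x & ~(1 << 2) = x & ~4
→ 10110111111011 = 11771

11771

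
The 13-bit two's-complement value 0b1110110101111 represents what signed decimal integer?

-593

pattern = 1110110101111 (MSB is 1 ⇒ negative)
Invert: 0001001010000, add 1 → 0001001010001 = 593, so the value is -593.
(Equivalently: 7599 - 2^13 = 7599 - 8192 = -593.)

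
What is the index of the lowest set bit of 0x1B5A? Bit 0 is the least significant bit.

1

0x1B5A = 1101101011010
Trailing zeros: 1, so the lowest set bit is bit 1 (value 2).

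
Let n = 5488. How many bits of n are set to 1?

6

5488 = 1010101110000
Count the 1s: 1 + 1 + 1 + 1 + 1 + 1 = 6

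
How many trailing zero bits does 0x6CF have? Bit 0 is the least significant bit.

0x6CF = 11011001111
Trailing zeros: 0, so the lowest set bit is bit 0 (value 1).

0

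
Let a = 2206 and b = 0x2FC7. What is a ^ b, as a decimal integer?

2206 = 00100010011110
0x2FC7 = 10111111000111
XOR → 10011101011001 = 10073

10073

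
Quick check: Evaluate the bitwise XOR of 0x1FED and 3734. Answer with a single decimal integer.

0x1FED = 1111111101101
3734 = 0111010010110
XOR → 1000101111011 = 4475

4475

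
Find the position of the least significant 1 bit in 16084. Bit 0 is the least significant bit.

2

16084 = 11111011010100
Trailing zeros: 2, so the lowest set bit is bit 2 (value 4).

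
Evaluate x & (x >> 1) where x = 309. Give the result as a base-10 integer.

x = 100110101 = 309
x>>1 = 010011010
AND  = 000010000 = 16
(x & (x >> 1) has a 1 wherever x has two consecutive 1 bits.)

16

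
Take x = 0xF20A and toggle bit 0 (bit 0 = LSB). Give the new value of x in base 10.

x = 1111001000001010
bit 0 is currently 0; toggle it via x ^ (1 << 0) = x ^ 1
→ 1111001000001011 = 61963

61963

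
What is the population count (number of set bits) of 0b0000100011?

n = 100011
Count the 1s: 1 + 1 + 1 = 3

3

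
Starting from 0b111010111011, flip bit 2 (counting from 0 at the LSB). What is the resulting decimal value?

3775

x = 111010111011
bit 2 is currently 0; toggle it via x ^ (1 << 2) = x ^ 4
→ 111010111111 = 3775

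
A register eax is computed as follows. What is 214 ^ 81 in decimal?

214 = 11010110
81 = 01010001
XOR → 10000111 = 135

135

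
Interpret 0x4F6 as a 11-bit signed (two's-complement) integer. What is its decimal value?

pattern = 10011110110 (MSB is 1 ⇒ negative)
Invert: 01100001001, add 1 → 01100001010 = 778, so the value is -778.
(Equivalently: 1270 - 2^11 = 1270 - 2048 = -778.)

-778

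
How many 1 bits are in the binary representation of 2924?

7

2924 = 101101101100
Count the 1s: 1 + 1 + 1 + 1 + 1 + 1 + 1 = 7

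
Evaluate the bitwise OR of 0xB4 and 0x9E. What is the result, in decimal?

0xB4 = 10110100
0x9E = 10011110
 OR → 10111110 = 190

190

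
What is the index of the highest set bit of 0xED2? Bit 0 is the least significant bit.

0xED2 = 111011010010
The topmost 1 is at position 11 (since 2^11 = 2048 ≤ 3794 < 4096).

11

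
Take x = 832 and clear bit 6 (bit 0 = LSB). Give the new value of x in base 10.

x = 1101000000
bit 6 is currently 1; clear it via x & ~(1 << 6) = x & ~64
→ 1100000000 = 768

768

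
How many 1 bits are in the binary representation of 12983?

9

12983 = 11001010110111
Count the 1s: 1 + 1 + 1 + 1 + 1 + 1 + 1 + 1 + 1 = 9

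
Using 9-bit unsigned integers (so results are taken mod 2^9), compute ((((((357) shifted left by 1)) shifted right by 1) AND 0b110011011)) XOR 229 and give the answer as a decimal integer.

228

357 = 101100101
→ shifted left by 1 (mod 2^9) → 011001010 = 202
→ shifted right by 1 → 001100101 = 101
0b110011011 = 110011011
→ AND → 000000001 = 1
229 = 011100101
→ XOR → 011100100 = 228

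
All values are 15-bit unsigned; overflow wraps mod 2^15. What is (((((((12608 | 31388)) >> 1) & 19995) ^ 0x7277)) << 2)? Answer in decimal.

12608 = 011000101000000
31388 = 111101010011100
→ | → 111101111011100 = 31708
→ >> 1 → 011110111101110 = 15854
19995 = 100111000011011
→ & → 000110000001010 = 3082
0x7277 = 111001001110111
→ ^ → 111111001111101 = 32381
→ << 2 (mod 2^15) → 111100111110100 = 31220

31220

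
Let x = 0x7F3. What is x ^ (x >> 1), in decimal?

1034

x = 11111110011 = 2035
x>>1 = 01111111001
XOR  = 10000001010 = 1034
(x ^ (x >> 1) gives the standard binary-reflected Gray code of x.)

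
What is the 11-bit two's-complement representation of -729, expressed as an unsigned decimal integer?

729 in 11 bits: 01011011001
Invert: 10100100110
Add 1:  10100100111 = 1319
(Check: 2^11 - 729 = 2048 - 729 = 1319.)

1319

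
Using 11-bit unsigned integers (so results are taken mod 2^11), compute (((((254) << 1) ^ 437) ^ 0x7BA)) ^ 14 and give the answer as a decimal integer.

254 = 00011111110
→ << 1 (mod 2^11) → 00111111100 = 508
437 = 00110110101
→ ^ → 00001001001 = 73
0x7BA = 11110111010
→ ^ → 11111110011 = 2035
14 = 00000001110
→ ^ → 11111111101 = 2045

2045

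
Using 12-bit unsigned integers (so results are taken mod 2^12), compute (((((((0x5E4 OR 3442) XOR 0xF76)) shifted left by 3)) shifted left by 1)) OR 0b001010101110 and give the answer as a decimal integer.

0x5E4 = 010111100100
3442 = 110101110010
→ OR → 110111110110 = 3574
0xF76 = 111101110110
→ XOR → 001010000000 = 640
→ shifted left by 3 (mod 2^12) → 010000000000 = 1024
→ shifted left by 1 (mod 2^12) → 100000000000 = 2048
0b001010101110 = 001010101110
→ OR → 101010101110 = 2734

2734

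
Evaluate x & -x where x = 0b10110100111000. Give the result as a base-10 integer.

x = 10110100111000 = 11576
-x (two's complement) = …01001011001000
AND   = 00000000001000 = 8
(x & -x isolates the lowest set bit of x.)

8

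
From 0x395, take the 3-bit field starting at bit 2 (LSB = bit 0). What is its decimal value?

5

v = 1110010101
Shift right by 2: 11100101
Mask low 3 bits: 101 = 5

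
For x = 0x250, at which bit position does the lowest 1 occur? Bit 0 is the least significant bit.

0x250 = 1001010000
Trailing zeros: 4, so the lowest set bit is bit 4 (value 16).

4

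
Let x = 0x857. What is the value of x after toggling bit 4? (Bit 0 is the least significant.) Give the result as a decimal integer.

x = 100001010111
bit 4 is currently 1; toggle it via x ^ (1 << 4) = x ^ 16
→ 100001000111 = 2119

2119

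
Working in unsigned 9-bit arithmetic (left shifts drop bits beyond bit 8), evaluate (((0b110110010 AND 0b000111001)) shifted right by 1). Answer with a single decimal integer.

0b110110010 = 110110010
0b000111001 = 000111001
→ AND → 000110000 = 48
→ shifted right by 1 → 000011000 = 24

24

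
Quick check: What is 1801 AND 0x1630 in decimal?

1801 = 0011100001001
0x1630 = 1011000110000
AND → 0011000000000 = 1536

1536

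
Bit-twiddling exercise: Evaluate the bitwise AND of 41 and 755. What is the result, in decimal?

41 = 0000101001
755 = 1011110011
AND → 0000100001 = 33

33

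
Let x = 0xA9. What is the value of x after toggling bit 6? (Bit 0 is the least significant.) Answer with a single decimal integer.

x = 000010101001
bit 6 is currently 0; toggle it via x ^ (1 << 6) = x ^ 64
→ 000011101001 = 233

233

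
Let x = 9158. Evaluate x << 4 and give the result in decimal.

9158 = 000010001111000110
shift left by 4 → 100011110001100000 = 146528
(equivalently, 9158 × 2^4 = 9158 × 16)

146528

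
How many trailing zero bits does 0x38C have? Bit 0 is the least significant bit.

2

0x38C = 1110001100
Trailing zeros: 2, so the lowest set bit is bit 2 (value 4).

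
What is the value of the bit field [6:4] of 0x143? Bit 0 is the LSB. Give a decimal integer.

4

v = 101000011
Shift right by 4: 10100
Mask low 3 bits: 100 = 4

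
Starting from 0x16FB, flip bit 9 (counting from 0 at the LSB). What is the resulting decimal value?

5371

x = 1011011111011
bit 9 is currently 1; toggle it via x ^ (1 << 9) = x ^ 512
→ 1010011111011 = 5371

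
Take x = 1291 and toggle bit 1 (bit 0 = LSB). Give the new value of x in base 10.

x = 10100001011
bit 1 is currently 1; toggle it via x ^ (1 << 1) = x ^ 2
→ 10100001001 = 1289

1289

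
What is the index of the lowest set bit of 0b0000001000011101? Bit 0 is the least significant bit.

0

0b0000001000011101 = 1000011101
Trailing zeros: 0, so the lowest set bit is bit 0 (value 1).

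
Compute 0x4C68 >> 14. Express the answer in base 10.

1

0x4C68 = 100110001101000
shift right by 14 → 000000000000001 = 1
(equivalently, floor(19560 / 16384))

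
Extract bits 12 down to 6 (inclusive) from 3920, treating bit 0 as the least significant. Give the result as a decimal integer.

v = 00111101010000
Shift right by 6: 00111101
Mask low 7 bits: 0111101 = 61

61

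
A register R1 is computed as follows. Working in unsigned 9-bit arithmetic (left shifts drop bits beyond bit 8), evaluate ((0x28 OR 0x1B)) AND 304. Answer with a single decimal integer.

48

0x28 = 000101000
0x1B = 000011011
→ OR → 000111011 = 59
304 = 100110000
→ AND → 000110000 = 48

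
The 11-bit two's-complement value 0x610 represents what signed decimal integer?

pattern = 11000010000 (MSB is 1 ⇒ negative)
Invert: 00111101111, add 1 → 00111110000 = 496, so the value is -496.
(Equivalently: 1552 - 2^11 = 1552 - 2048 = -496.)

-496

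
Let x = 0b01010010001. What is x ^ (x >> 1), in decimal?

985

x = 1010010001 = 657
x>>1 = 0101001000
XOR  = 1111011001 = 985
(x ^ (x >> 1) gives the standard binary-reflected Gray code of x.)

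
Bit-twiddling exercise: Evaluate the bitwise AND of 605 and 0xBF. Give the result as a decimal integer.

605 = 1001011101
0xBF = 0010111111
AND → 0000011101 = 29

29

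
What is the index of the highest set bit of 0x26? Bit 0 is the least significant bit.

5

0x26 = 100110
The topmost 1 is at position 5 (since 2^5 = 32 ≤ 38 < 64).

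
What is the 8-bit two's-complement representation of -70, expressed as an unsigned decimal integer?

186

70 in 8 bits: 01000110
Invert: 10111001
Add 1:  10111010 = 186
(Check: 2^8 - 70 = 256 - 70 = 186.)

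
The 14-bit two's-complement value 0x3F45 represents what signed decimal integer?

pattern = 11111101000101 (MSB is 1 ⇒ negative)
Invert: 00000010111010, add 1 → 00000010111011 = 187, so the value is -187.
(Equivalently: 16197 - 2^14 = 16197 - 16384 = -187.)

-187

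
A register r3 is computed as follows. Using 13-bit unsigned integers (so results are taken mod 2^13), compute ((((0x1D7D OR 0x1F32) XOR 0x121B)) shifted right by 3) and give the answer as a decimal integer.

428

0x1D7D = 1110101111101
0x1F32 = 1111100110010
→ OR → 1111101111111 = 8063
0x121B = 1001000011011
→ XOR → 0110101100100 = 3428
→ shifted right by 3 → 0000110101100 = 428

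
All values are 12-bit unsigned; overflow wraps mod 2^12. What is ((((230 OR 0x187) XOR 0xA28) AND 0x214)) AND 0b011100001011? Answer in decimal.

230 = 000011100110
0x187 = 000110000111
→ OR → 000111100111 = 487
0xA28 = 101000101000
→ XOR → 101111001111 = 3023
0x214 = 001000010100
→ AND → 001000000100 = 516
0b011100001011 = 011100001011
→ AND → 001000000000 = 512

512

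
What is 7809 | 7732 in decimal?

7809 = 1111010000001
7732 = 1111000110100
 OR → 1111010110101 = 7861

7861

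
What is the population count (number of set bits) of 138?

138 = 10001010
Count the 1s: 1 + 1 + 1 = 3

3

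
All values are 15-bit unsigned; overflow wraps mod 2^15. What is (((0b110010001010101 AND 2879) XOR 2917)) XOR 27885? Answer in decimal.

26525

0b110010001010101 = 110010001010101
2879 = 000101100111111
→ AND → 000000000010101 = 21
2917 = 000101101100101
→ XOR → 000101101110000 = 2928
27885 = 110110011101101
→ XOR → 110011110011101 = 26525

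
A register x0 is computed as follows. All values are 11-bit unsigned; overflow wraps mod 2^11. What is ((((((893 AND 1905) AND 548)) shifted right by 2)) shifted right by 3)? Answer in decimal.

893 = 01101111101
1905 = 11101110001
→ AND → 01101110001 = 881
548 = 01000100100
→ AND → 01000100000 = 544
→ shifted right by 2 → 00010001000 = 136
→ shifted right by 3 → 00000010001 = 17

17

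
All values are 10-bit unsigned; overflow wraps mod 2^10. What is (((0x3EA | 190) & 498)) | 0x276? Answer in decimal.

1014

0x3EA = 1111101010
190 = 0010111110
→ | → 1111111110 = 1022
498 = 0111110010
→ & → 0111110010 = 498
0x276 = 1001110110
→ | → 1111110110 = 1014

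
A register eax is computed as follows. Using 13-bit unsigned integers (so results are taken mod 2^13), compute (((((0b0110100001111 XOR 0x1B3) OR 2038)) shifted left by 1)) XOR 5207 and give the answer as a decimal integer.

2987

0b0110100001111 = 0110100001111
0x1B3 = 0000110110011
→ XOR → 0110010111100 = 3260
2038 = 0011111110110
→ OR → 0111111111110 = 4094
→ shifted left by 1 (mod 2^13) → 1111111111100 = 8188
5207 = 1010001010111
→ XOR → 0101110101011 = 2987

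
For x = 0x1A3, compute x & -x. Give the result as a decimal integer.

x = 110100011 = 419
-x (two's complement) = …001011101
AND   = 000000001 = 1
(x & -x isolates the lowest set bit of x.)

1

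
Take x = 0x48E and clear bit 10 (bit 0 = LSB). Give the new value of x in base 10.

x = 0010010001110
bit 10 is currently 1; clear it via x & ~(1 << 10) = x & ~1024
→ 0000010001110 = 142

142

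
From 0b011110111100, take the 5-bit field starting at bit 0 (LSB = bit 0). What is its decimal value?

v = 011110111100
Shift right by 0: 011110111100
Mask low 5 bits: 11100 = 28

28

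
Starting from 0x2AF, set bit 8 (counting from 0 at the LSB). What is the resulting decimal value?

943

x = 0001010101111
bit 8 is currently 0; set it via x | (1 << 8) = x | 256
→ 0001110101111 = 943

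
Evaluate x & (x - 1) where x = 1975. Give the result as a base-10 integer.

x = 11110110111 = 1975
x - 1 = 11110110110
AND   = 11110110110 = 1974
(x & (x - 1) clears the lowest set bit of x.)

1974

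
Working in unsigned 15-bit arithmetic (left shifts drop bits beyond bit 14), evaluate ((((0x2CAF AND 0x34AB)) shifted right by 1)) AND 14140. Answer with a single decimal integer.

0x2CAF = 010110010101111
0x34AB = 011010010101011
→ AND → 010010010101011 = 9387
→ shifted right by 1 → 001001001010101 = 4693
14140 = 011011100111100
→ AND → 001001000010100 = 4628

4628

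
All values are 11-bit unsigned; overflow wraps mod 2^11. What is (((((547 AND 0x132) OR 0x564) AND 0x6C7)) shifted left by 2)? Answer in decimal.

280

547 = 01000100011
0x132 = 00100110010
→ AND → 00000100010 = 34
0x564 = 10101100100
→ OR → 10101100110 = 1382
0x6C7 = 11011000111
→ AND → 10001000110 = 1094
→ shifted left by 2 (mod 2^11) → 00100011000 = 280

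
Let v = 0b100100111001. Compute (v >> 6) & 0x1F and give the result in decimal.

4

v = 100100111001
Shift right by 6: 100100
Mask low 5 bits: 00100 = 4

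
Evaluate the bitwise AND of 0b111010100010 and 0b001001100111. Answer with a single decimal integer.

a = 111010100010
b = 001001100111
AND → 001000100010 = 546

546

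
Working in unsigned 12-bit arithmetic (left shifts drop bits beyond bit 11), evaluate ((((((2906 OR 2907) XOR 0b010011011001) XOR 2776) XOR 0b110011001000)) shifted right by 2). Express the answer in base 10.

2906 = 101101011010
2907 = 101101011011
→ OR → 101101011011 = 2907
0b010011011001 = 010011011001
→ XOR → 111110000010 = 3970
2776 = 101011011000
→ XOR → 010101011010 = 1370
0b110011001000 = 110011001000
→ XOR → 100110010010 = 2450
→ shifted right by 2 → 001001100100 = 612

612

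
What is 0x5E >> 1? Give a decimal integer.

47

0x5E = 1011110
shift right by 1 → 0101111 = 47
(equivalently, floor(94 / 2))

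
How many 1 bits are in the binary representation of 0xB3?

0xB3 = 10110011
Count the 1s: 1 + 1 + 1 + 1 + 1 = 5

5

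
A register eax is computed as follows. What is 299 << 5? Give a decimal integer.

9568

299 = 00000100101011
shift left by 5 → 10010101100000 = 9568
(equivalently, 299 × 2^5 = 299 × 32)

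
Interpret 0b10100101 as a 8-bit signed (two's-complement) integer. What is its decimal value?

pattern = 10100101 (MSB is 1 ⇒ negative)
Invert: 01011010, add 1 → 01011011 = 91, so the value is -91.
(Equivalently: 165 - 2^8 = 165 - 256 = -91.)

-91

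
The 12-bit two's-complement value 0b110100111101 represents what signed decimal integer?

-707

pattern = 110100111101 (MSB is 1 ⇒ negative)
Invert: 001011000010, add 1 → 001011000011 = 707, so the value is -707.
(Equivalently: 3389 - 2^12 = 3389 - 4096 = -707.)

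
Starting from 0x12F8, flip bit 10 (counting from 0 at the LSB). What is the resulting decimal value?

x = 1001011111000
bit 10 is currently 0; toggle it via x ^ (1 << 10) = x ^ 1024
→ 1011011111000 = 5880

5880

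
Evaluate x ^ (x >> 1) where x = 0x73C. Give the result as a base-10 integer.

1186

x = 11100111100 = 1852
x>>1 = 01110011110
XOR  = 10010100010 = 1186
(x ^ (x >> 1) gives the standard binary-reflected Gray code of x.)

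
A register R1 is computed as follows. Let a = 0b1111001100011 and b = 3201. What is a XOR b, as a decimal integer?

a = 1111001100011
3201 = 0110010000001
XOR → 1001011100010 = 4834

4834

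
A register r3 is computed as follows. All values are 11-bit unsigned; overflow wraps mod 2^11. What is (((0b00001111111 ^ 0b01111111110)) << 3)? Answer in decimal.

0b00001111111 = 00001111111
0b01111111110 = 01111111110
→ ^ → 01110000001 = 897
→ << 3 (mod 2^11) → 10000001000 = 1032

1032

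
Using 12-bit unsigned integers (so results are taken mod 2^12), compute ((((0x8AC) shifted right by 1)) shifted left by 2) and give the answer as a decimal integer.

0x8AC = 100010101100
→ shifted right by 1 → 010001010110 = 1110
→ shifted left by 2 (mod 2^12) → 000101011000 = 344

344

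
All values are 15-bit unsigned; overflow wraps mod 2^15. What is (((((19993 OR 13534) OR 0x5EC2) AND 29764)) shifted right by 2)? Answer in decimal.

7441

19993 = 100111000011001
13534 = 011010011011110
→ OR → 111111011011111 = 32479
0x5EC2 = 101111011000010
→ OR → 111111011011111 = 32479
29764 = 111010001000100
→ AND → 111010001000100 = 29764
→ shifted right by 2 → 001110100010001 = 7441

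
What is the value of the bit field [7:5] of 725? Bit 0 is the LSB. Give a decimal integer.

6

v = 1011010101
Shift right by 5: 10110
Mask low 3 bits: 110 = 6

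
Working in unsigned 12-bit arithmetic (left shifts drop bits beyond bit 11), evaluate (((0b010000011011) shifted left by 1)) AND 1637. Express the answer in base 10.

36

0b010000011011 = 010000011011
→ shifted left by 1 (mod 2^12) → 100000110110 = 2102
1637 = 011001100101
→ AND → 000000100100 = 36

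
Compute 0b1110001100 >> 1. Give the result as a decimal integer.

454

x = 1110001100
shift right by 1 → 0111000110 = 454
(equivalently, floor(908 / 2))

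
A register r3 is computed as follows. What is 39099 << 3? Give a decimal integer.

39099 = 0001001100010111011
shift left by 3 → 1001100010111011000 = 312792
(equivalently, 39099 × 2^3 = 39099 × 8)

312792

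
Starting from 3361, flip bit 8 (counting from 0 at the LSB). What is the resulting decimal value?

3105

x = 110100100001
bit 8 is currently 1; toggle it via x ^ (1 << 8) = x ^ 256
→ 110000100001 = 3105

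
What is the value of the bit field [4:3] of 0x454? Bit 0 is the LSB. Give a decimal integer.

2

v = 010001010100
Shift right by 3: 010001010
Mask low 2 bits: 10 = 2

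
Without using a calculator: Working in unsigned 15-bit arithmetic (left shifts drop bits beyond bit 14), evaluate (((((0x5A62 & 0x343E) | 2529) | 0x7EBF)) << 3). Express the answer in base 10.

0x5A62 = 101101001100010
0x343E = 011010000111110
→ & → 001000000100010 = 4130
2529 = 000100111100001
→ | → 001100111100011 = 6627
0x7EBF = 111111010111111
→ | → 111111111111111 = 32767
→ << 3 (mod 2^15) → 111111111111000 = 32760

32760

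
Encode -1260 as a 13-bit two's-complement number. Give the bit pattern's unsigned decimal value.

1260 in 13 bits: 0010011101100
Invert: 1101100010011
Add 1:  1101100010100 = 6932
(Check: 2^13 - 1260 = 8192 - 1260 = 6932.)

6932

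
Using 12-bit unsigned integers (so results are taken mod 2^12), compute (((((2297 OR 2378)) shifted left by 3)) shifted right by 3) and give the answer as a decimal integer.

507

2297 = 100011111001
2378 = 100101001010
→ OR → 100111111011 = 2555
→ shifted left by 3 (mod 2^12) → 111111011000 = 4056
→ shifted right by 3 → 000111111011 = 507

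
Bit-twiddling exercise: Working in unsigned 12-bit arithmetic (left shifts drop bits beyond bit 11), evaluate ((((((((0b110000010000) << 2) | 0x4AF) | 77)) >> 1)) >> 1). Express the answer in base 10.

0b110000010000 = 110000010000
→ << 2 (mod 2^12) → 000001000000 = 64
0x4AF = 010010101111
→ | → 010011101111 = 1263
77 = 000001001101
→ | → 010011101111 = 1263
→ >> 1 → 001001110111 = 631
→ >> 1 → 000100111011 = 315

315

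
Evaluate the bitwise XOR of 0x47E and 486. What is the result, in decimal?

1432

0x47E = 10001111110
486 = 00111100110
XOR → 10110011000 = 1432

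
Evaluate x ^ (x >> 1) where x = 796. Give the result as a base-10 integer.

658

x = 1100011100 = 796
x>>1 = 0110001110
XOR  = 1010010010 = 658
(x ^ (x >> 1) gives the standard binary-reflected Gray code of x.)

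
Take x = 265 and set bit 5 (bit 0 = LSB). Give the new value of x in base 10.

x = 00100001001
bit 5 is currently 0; set it via x | (1 << 5) = x | 32
→ 00100101001 = 297

297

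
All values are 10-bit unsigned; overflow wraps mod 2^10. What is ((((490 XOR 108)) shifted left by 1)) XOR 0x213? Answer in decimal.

490 = 0111101010
108 = 0001101100
→ XOR → 0110000110 = 390
→ shifted left by 1 (mod 2^10) → 1100001100 = 780
0x213 = 1000010011
→ XOR → 0100011111 = 287

287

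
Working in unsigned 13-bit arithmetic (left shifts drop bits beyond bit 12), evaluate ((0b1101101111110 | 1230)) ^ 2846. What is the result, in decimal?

5344

0b1101101111110 = 1101101111110
1230 = 0010011001110
→ | → 1111111111110 = 8190
2846 = 0101100011110
→ ^ → 1010011100000 = 5344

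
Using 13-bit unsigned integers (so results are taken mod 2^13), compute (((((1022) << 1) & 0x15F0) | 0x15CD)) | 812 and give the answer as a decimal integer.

1022 = 0001111111110
→ << 1 (mod 2^13) → 0011111111100 = 2044
0x15F0 = 1010111110000
→ & → 0010111110000 = 1520
0x15CD = 1010111001101
→ | → 1010111111101 = 5629
812 = 0001100101100
→ | → 1011111111101 = 6141

6141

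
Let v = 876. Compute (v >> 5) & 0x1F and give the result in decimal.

27

v = 1101101100
Shift right by 5: 11011
Mask low 5 bits: 11011 = 27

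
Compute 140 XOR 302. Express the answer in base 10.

140 = 010001100
302 = 100101110
XOR → 110100010 = 418

418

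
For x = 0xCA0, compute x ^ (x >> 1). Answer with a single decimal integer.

2800

x = 110010100000 = 3232
x>>1 = 011001010000
XOR  = 101011110000 = 2800
(x ^ (x >> 1) gives the standard binary-reflected Gray code of x.)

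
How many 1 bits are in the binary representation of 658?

658 = 1010010010
Count the 1s: 1 + 1 + 1 + 1 = 4

4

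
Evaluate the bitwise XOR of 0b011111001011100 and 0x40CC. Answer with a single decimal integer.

a = 011111001011100
0x40CC = 100000011001100
XOR → 111111010010000 = 32400

32400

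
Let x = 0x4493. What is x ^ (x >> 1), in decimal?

x = 100010010010011 = 17555
x>>1 = 010001001001001
XOR  = 110011011011010 = 26330
(x ^ (x >> 1) gives the standard binary-reflected Gray code of x.)

26330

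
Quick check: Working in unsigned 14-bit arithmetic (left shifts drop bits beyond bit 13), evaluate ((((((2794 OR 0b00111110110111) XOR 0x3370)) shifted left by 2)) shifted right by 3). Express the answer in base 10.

2794 = 00101011101010
0b00111110110111 = 00111110110111
→ OR → 00111111111111 = 4095
0x3370 = 11001101110000
→ XOR → 11110010001111 = 15503
→ shifted left by 2 (mod 2^14) → 11001000111100 = 12860
→ shifted right by 3 → 00011001000111 = 1607

1607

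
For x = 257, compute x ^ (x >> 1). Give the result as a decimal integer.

x = 100000001 = 257
x>>1 = 010000000
XOR  = 110000001 = 385
(x ^ (x >> 1) gives the standard binary-reflected Gray code of x.)

385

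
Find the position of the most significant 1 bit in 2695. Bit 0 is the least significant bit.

11

2695 = 101010000111
The topmost 1 is at position 11 (since 2^11 = 2048 ≤ 2695 < 4096).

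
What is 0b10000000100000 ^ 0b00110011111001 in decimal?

11481

a = 10000000100000
b = 00110011111001
XOR → 10110011011001 = 11481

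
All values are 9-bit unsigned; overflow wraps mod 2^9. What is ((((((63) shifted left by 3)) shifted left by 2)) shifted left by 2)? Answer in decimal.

384

63 = 000111111
→ shifted left by 3 (mod 2^9) → 111111000 = 504
→ shifted left by 2 (mod 2^9) → 111100000 = 480
→ shifted left by 2 (mod 2^9) → 110000000 = 384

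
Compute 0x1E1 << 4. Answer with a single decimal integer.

0x1E1 = 0000111100001
shift left by 4 → 1111000010000 = 7696
(equivalently, 481 × 2^4 = 481 × 16)

7696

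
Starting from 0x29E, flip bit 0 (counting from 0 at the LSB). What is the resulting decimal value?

x = 1010011110
bit 0 is currently 0; toggle it via x ^ (1 << 0) = x ^ 1
→ 1010011111 = 671

671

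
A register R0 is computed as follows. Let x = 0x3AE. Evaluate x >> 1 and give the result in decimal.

471

0x3AE = 1110101110
shift right by 1 → 0111010111 = 471
(equivalently, floor(942 / 2))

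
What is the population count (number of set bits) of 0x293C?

7

0x293C = 10100100111100
Count the 1s: 1 + 1 + 1 + 1 + 1 + 1 + 1 = 7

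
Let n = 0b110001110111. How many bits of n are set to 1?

8

n = 110001110111
Count the 1s: 1 + 1 + 1 + 1 + 1 + 1 + 1 + 1 = 8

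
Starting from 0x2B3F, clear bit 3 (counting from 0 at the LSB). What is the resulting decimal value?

11063

x = 10101100111111
bit 3 is currently 1; clear it via x & ~(1 << 3) = x & ~8
→ 10101100110111 = 11063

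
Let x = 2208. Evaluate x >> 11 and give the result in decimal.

1

2208 = 100010100000
shift right by 11 → 000000000001 = 1
(equivalently, floor(2208 / 2048))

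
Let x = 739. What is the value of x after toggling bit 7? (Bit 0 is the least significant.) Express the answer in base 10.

611

x = 1011100011
bit 7 is currently 1; toggle it via x ^ (1 << 7) = x ^ 128
→ 1001100011 = 611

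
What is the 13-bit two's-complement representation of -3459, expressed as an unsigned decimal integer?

4733

3459 in 13 bits: 0110110000011
Invert: 1001001111100
Add 1:  1001001111101 = 4733
(Check: 2^13 - 3459 = 8192 - 3459 = 4733.)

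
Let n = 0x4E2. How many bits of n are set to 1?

0x4E2 = 10011100010
Count the 1s: 1 + 1 + 1 + 1 + 1 = 5

5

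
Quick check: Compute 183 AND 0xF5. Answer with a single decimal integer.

183 = 10110111
0xF5 = 11110101
AND → 10110101 = 181

181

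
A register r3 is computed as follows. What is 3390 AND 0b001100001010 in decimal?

3390 = 110100111110
b = 001100001010
AND → 000100001010 = 266

266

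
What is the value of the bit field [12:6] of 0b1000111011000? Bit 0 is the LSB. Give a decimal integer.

v = 1000111011000
Shift right by 6: 1000111
Mask low 7 bits: 1000111 = 71

71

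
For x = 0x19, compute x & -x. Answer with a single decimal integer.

x = 11001 = 25
-x (two's complement) = …00111
AND   = 00001 = 1
(x & -x isolates the lowest set bit of x.)

1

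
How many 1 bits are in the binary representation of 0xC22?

0xC22 = 110000100010
Count the 1s: 1 + 1 + 1 + 1 = 4

4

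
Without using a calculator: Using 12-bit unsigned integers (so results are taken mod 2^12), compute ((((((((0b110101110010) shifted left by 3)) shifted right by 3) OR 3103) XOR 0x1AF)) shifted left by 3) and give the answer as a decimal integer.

0b110101110010 = 110101110010
→ shifted left by 3 (mod 2^12) → 101110010000 = 2960
→ shifted right by 3 → 000101110010 = 370
3103 = 110000011111
→ OR → 110101111111 = 3455
0x1AF = 000110101111
→ XOR → 110011010000 = 3280
→ shifted left by 3 (mod 2^12) → 011010000000 = 1664

1664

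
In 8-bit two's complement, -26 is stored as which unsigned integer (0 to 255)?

230

26 in 8 bits: 00011010
Invert: 11100101
Add 1:  11100110 = 230
(Check: 2^8 - 26 = 256 - 26 = 230.)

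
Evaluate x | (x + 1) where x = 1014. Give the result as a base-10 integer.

1015

x = 1111110110 = 1014
x + 1 = 1111110111
OR    = 1111110111 = 1015
(x | (x + 1) sets the lowest cleared bit.)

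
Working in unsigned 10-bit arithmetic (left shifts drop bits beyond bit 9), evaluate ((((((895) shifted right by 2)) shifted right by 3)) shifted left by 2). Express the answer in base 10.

108

895 = 1101111111
→ shifted right by 2 → 0011011111 = 223
→ shifted right by 3 → 0000011011 = 27
→ shifted left by 2 (mod 2^10) → 0001101100 = 108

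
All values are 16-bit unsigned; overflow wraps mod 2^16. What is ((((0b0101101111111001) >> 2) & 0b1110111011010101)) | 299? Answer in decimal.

2047

0b0101101111111001 = 0101101111111001
→ >> 2 → 0001011011111110 = 5886
0b1110111011010101 = 1110111011010101
→ & → 0000011011010100 = 1748
299 = 0000000100101011
→ | → 0000011111111111 = 2047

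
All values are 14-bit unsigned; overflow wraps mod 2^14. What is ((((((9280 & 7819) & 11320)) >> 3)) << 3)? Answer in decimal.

9280 = 10010001000000
7819 = 01111010001011
→ & → 00010000000000 = 1024
11320 = 10110000111000
→ & → 00010000000000 = 1024
→ >> 3 → 00000010000000 = 128
→ << 3 (mod 2^14) → 00010000000000 = 1024

1024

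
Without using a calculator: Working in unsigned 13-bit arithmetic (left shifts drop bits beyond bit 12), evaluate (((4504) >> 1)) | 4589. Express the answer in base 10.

4504 = 1000110011000
→ >> 1 → 0100011001100 = 2252
4589 = 1000111101101
→ | → 1100111101101 = 6637

6637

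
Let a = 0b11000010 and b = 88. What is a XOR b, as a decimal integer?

154

a = 11000010
88 = 01011000
XOR → 10011010 = 154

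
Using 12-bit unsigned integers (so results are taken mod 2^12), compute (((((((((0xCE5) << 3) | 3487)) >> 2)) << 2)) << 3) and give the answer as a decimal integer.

3552

0xCE5 = 110011100101
→ << 3 (mod 2^12) → 011100101000 = 1832
3487 = 110110011111
→ | → 111110111111 = 4031
→ >> 2 → 001111101111 = 1007
→ << 2 (mod 2^12) → 111110111100 = 4028
→ << 3 (mod 2^12) → 110111100000 = 3552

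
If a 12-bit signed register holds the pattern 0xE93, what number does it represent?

pattern = 111010010011 (MSB is 1 ⇒ negative)
Invert: 000101101100, add 1 → 000101101101 = 365, so the value is -365.
(Equivalently: 3731 - 2^12 = 3731 - 4096 = -365.)

-365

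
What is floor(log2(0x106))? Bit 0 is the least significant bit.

0x106 = 100000110
The topmost 1 is at position 8 (since 2^8 = 256 ≤ 262 < 512).

8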